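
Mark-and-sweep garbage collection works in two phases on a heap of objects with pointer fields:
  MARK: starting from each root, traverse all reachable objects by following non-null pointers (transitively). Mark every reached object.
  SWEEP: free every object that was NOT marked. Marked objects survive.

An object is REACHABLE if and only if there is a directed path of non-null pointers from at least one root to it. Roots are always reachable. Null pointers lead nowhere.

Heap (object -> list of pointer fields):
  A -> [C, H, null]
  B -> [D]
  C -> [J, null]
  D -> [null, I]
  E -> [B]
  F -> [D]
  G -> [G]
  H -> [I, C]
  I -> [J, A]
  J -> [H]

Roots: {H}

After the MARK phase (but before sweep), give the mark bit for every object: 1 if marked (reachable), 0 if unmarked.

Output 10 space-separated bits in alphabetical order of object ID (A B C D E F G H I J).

Answer: 1 0 1 0 0 0 0 1 1 1

Derivation:
Roots: H
Mark H: refs=I C, marked=H
Mark I: refs=J A, marked=H I
Mark C: refs=J null, marked=C H I
Mark J: refs=H, marked=C H I J
Mark A: refs=C H null, marked=A C H I J
Unmarked (collected): B D E F G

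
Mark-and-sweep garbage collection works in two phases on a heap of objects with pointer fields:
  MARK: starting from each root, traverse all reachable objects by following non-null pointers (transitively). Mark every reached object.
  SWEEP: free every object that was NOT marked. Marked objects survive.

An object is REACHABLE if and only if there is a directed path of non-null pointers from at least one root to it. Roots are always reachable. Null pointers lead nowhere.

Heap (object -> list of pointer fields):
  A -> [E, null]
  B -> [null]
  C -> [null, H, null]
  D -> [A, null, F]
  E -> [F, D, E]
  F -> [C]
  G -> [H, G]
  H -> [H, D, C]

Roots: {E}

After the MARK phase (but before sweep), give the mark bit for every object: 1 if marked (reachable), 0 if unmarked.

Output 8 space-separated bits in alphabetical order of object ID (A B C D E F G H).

Answer: 1 0 1 1 1 1 0 1

Derivation:
Roots: E
Mark E: refs=F D E, marked=E
Mark F: refs=C, marked=E F
Mark D: refs=A null F, marked=D E F
Mark C: refs=null H null, marked=C D E F
Mark A: refs=E null, marked=A C D E F
Mark H: refs=H D C, marked=A C D E F H
Unmarked (collected): B G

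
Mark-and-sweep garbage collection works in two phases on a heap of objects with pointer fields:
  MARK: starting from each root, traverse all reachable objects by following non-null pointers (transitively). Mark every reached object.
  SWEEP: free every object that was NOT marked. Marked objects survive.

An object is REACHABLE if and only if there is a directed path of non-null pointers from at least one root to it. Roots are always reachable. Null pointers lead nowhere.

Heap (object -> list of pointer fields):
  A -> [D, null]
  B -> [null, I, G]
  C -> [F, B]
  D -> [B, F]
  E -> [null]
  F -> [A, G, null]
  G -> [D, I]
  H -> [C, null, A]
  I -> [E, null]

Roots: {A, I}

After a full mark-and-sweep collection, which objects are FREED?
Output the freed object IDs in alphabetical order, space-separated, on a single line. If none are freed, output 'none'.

Answer: C H

Derivation:
Roots: A I
Mark A: refs=D null, marked=A
Mark I: refs=E null, marked=A I
Mark D: refs=B F, marked=A D I
Mark E: refs=null, marked=A D E I
Mark B: refs=null I G, marked=A B D E I
Mark F: refs=A G null, marked=A B D E F I
Mark G: refs=D I, marked=A B D E F G I
Unmarked (collected): C H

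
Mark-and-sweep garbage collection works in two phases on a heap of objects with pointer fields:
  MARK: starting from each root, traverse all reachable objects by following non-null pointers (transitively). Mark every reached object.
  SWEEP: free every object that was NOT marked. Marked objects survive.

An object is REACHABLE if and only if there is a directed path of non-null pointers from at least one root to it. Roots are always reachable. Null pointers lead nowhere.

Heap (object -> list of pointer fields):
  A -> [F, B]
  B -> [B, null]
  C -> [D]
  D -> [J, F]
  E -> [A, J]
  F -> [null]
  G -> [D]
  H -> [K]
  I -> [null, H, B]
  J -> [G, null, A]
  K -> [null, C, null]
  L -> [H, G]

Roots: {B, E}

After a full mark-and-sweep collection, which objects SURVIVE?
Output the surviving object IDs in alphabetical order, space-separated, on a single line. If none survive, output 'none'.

Answer: A B D E F G J

Derivation:
Roots: B E
Mark B: refs=B null, marked=B
Mark E: refs=A J, marked=B E
Mark A: refs=F B, marked=A B E
Mark J: refs=G null A, marked=A B E J
Mark F: refs=null, marked=A B E F J
Mark G: refs=D, marked=A B E F G J
Mark D: refs=J F, marked=A B D E F G J
Unmarked (collected): C H I K L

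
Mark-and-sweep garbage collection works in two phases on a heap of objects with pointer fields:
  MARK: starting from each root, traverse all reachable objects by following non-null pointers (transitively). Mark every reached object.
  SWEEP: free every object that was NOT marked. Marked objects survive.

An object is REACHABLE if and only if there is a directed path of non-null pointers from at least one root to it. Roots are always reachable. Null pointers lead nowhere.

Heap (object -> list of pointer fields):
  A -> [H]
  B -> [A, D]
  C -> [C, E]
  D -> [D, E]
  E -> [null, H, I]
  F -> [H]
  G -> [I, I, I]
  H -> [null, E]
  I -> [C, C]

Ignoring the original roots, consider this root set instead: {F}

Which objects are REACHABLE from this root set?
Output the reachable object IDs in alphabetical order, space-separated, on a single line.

Roots: F
Mark F: refs=H, marked=F
Mark H: refs=null E, marked=F H
Mark E: refs=null H I, marked=E F H
Mark I: refs=C C, marked=E F H I
Mark C: refs=C E, marked=C E F H I
Unmarked (collected): A B D G

Answer: C E F H I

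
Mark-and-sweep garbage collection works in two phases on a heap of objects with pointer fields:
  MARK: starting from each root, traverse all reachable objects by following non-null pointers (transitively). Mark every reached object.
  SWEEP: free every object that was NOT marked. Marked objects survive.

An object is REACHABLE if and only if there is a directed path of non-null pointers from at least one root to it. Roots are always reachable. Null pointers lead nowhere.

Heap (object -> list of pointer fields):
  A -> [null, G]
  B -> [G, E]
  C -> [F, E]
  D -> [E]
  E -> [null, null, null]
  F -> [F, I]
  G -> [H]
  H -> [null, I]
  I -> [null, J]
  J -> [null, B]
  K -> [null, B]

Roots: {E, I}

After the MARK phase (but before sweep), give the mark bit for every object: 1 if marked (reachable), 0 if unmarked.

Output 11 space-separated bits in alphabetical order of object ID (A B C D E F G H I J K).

Roots: E I
Mark E: refs=null null null, marked=E
Mark I: refs=null J, marked=E I
Mark J: refs=null B, marked=E I J
Mark B: refs=G E, marked=B E I J
Mark G: refs=H, marked=B E G I J
Mark H: refs=null I, marked=B E G H I J
Unmarked (collected): A C D F K

Answer: 0 1 0 0 1 0 1 1 1 1 0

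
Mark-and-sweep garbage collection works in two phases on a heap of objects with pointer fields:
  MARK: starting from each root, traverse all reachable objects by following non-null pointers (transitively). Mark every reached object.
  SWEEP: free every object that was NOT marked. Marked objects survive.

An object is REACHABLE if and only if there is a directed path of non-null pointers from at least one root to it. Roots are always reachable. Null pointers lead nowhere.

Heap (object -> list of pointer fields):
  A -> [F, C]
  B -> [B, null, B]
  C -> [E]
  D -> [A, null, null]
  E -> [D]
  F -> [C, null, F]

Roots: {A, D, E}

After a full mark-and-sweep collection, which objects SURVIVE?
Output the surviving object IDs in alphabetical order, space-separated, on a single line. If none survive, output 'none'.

Roots: A D E
Mark A: refs=F C, marked=A
Mark D: refs=A null null, marked=A D
Mark E: refs=D, marked=A D E
Mark F: refs=C null F, marked=A D E F
Mark C: refs=E, marked=A C D E F
Unmarked (collected): B

Answer: A C D E F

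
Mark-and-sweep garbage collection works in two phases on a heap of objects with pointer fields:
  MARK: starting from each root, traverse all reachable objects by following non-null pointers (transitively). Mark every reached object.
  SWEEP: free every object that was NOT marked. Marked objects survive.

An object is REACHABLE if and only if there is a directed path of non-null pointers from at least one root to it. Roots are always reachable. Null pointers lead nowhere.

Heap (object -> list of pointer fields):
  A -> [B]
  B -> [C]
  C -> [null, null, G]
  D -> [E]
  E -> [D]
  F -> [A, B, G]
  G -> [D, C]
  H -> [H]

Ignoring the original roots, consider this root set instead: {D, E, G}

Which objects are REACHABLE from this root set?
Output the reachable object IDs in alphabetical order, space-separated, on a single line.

Roots: D E G
Mark D: refs=E, marked=D
Mark E: refs=D, marked=D E
Mark G: refs=D C, marked=D E G
Mark C: refs=null null G, marked=C D E G
Unmarked (collected): A B F H

Answer: C D E G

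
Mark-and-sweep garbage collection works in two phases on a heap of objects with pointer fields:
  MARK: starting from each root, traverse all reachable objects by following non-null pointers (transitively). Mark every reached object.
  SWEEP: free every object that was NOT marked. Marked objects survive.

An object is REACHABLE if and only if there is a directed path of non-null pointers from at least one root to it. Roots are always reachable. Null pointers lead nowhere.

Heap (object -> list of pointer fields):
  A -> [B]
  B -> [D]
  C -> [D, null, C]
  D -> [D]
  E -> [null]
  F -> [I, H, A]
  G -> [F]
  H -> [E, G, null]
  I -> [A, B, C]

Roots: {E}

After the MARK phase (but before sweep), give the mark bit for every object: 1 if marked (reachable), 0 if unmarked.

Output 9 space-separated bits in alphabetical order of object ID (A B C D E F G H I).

Answer: 0 0 0 0 1 0 0 0 0

Derivation:
Roots: E
Mark E: refs=null, marked=E
Unmarked (collected): A B C D F G H I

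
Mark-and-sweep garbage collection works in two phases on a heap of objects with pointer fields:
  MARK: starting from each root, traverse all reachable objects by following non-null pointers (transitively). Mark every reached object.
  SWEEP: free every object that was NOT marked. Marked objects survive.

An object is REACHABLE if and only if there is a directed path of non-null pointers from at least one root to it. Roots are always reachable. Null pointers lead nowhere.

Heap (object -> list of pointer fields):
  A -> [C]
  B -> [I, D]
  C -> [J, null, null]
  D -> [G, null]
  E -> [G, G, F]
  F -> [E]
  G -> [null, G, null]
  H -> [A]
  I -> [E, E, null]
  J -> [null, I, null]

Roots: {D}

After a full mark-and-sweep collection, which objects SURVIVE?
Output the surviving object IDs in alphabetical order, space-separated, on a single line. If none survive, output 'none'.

Answer: D G

Derivation:
Roots: D
Mark D: refs=G null, marked=D
Mark G: refs=null G null, marked=D G
Unmarked (collected): A B C E F H I J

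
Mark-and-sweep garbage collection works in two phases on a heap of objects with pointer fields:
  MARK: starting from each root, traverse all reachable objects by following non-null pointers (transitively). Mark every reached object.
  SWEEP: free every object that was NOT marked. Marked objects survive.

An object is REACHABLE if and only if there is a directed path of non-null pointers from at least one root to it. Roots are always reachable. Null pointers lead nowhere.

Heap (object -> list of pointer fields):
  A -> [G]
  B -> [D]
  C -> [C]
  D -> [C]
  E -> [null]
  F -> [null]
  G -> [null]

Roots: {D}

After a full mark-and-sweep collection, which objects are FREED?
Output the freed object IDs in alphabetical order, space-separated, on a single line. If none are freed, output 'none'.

Answer: A B E F G

Derivation:
Roots: D
Mark D: refs=C, marked=D
Mark C: refs=C, marked=C D
Unmarked (collected): A B E F G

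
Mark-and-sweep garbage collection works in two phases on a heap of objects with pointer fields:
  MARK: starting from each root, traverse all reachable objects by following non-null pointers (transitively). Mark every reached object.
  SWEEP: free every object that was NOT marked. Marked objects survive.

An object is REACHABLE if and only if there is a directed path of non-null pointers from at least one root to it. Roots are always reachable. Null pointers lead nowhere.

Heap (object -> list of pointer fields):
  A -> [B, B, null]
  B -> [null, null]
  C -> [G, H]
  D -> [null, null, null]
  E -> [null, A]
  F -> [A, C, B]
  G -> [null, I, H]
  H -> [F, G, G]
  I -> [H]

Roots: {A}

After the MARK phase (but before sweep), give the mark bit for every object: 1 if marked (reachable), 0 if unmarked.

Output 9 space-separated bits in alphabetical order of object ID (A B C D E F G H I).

Roots: A
Mark A: refs=B B null, marked=A
Mark B: refs=null null, marked=A B
Unmarked (collected): C D E F G H I

Answer: 1 1 0 0 0 0 0 0 0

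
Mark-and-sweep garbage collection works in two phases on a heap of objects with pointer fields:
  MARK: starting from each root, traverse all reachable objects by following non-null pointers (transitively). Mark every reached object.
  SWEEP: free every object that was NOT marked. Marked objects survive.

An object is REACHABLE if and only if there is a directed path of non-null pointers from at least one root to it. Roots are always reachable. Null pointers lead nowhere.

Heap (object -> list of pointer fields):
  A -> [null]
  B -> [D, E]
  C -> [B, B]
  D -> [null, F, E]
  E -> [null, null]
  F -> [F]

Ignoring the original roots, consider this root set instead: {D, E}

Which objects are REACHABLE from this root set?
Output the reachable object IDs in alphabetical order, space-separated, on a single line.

Roots: D E
Mark D: refs=null F E, marked=D
Mark E: refs=null null, marked=D E
Mark F: refs=F, marked=D E F
Unmarked (collected): A B C

Answer: D E F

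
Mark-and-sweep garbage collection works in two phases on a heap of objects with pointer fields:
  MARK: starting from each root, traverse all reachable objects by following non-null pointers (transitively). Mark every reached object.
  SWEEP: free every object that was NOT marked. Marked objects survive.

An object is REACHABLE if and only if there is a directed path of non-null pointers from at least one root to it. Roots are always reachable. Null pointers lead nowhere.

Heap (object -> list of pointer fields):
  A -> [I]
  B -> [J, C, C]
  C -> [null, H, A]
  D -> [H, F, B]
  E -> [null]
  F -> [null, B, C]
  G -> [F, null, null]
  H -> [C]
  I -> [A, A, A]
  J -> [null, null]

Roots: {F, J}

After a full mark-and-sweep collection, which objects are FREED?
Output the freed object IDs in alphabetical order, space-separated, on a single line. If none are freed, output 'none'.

Answer: D E G

Derivation:
Roots: F J
Mark F: refs=null B C, marked=F
Mark J: refs=null null, marked=F J
Mark B: refs=J C C, marked=B F J
Mark C: refs=null H A, marked=B C F J
Mark H: refs=C, marked=B C F H J
Mark A: refs=I, marked=A B C F H J
Mark I: refs=A A A, marked=A B C F H I J
Unmarked (collected): D E G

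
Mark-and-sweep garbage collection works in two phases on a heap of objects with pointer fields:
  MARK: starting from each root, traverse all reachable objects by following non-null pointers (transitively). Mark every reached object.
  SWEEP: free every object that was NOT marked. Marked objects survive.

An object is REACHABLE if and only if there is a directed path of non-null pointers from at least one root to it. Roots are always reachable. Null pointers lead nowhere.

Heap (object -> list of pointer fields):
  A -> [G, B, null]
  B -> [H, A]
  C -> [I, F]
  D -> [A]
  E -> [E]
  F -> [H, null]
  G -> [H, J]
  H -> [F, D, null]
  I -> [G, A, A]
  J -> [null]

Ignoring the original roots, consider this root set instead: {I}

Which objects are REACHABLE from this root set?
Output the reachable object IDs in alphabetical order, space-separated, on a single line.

Roots: I
Mark I: refs=G A A, marked=I
Mark G: refs=H J, marked=G I
Mark A: refs=G B null, marked=A G I
Mark H: refs=F D null, marked=A G H I
Mark J: refs=null, marked=A G H I J
Mark B: refs=H A, marked=A B G H I J
Mark F: refs=H null, marked=A B F G H I J
Mark D: refs=A, marked=A B D F G H I J
Unmarked (collected): C E

Answer: A B D F G H I J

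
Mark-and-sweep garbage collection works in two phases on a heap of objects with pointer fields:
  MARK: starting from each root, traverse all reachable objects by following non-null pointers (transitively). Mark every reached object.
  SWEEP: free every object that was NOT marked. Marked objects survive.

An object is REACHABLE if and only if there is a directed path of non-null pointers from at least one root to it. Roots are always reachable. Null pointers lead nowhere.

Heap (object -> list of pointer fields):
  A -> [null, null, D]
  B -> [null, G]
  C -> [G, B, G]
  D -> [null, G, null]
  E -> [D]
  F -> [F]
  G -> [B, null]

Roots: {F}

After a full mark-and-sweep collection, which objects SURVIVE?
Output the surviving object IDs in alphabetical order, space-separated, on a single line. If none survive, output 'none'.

Roots: F
Mark F: refs=F, marked=F
Unmarked (collected): A B C D E G

Answer: F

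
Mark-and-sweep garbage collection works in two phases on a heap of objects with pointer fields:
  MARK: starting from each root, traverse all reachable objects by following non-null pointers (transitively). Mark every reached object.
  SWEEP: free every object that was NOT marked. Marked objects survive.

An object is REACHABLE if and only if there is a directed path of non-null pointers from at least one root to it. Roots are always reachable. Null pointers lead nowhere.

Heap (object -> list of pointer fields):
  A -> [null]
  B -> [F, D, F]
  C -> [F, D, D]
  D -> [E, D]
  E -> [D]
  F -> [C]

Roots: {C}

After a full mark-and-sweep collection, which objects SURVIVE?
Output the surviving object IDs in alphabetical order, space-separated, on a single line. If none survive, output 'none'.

Answer: C D E F

Derivation:
Roots: C
Mark C: refs=F D D, marked=C
Mark F: refs=C, marked=C F
Mark D: refs=E D, marked=C D F
Mark E: refs=D, marked=C D E F
Unmarked (collected): A B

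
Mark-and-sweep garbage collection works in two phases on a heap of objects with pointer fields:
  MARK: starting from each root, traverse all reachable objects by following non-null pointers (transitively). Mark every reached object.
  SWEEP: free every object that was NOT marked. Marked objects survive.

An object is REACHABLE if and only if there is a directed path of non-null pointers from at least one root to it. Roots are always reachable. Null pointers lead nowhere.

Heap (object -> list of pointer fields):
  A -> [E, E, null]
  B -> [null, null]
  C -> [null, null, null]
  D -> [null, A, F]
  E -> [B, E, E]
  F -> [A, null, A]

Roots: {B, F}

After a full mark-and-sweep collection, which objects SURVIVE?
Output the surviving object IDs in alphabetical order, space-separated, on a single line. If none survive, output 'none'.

Answer: A B E F

Derivation:
Roots: B F
Mark B: refs=null null, marked=B
Mark F: refs=A null A, marked=B F
Mark A: refs=E E null, marked=A B F
Mark E: refs=B E E, marked=A B E F
Unmarked (collected): C D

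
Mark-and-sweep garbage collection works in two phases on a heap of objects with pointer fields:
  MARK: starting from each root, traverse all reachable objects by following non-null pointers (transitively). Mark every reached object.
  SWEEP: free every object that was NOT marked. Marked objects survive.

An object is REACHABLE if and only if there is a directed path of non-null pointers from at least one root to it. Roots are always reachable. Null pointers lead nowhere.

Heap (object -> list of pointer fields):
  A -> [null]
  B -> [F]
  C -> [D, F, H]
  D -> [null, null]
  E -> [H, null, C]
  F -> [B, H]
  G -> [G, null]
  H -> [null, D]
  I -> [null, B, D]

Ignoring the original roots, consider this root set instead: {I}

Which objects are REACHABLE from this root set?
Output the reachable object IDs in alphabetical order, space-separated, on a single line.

Roots: I
Mark I: refs=null B D, marked=I
Mark B: refs=F, marked=B I
Mark D: refs=null null, marked=B D I
Mark F: refs=B H, marked=B D F I
Mark H: refs=null D, marked=B D F H I
Unmarked (collected): A C E G

Answer: B D F H I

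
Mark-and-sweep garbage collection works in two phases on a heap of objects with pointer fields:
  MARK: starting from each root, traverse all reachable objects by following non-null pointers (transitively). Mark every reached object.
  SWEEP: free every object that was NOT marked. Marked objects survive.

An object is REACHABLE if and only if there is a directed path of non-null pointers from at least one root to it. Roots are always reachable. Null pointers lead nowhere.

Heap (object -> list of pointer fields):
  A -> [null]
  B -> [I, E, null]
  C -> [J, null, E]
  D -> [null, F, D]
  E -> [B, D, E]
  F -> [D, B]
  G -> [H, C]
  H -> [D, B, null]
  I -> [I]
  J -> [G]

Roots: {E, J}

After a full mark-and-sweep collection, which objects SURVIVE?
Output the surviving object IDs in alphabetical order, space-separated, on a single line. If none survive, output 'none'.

Roots: E J
Mark E: refs=B D E, marked=E
Mark J: refs=G, marked=E J
Mark B: refs=I E null, marked=B E J
Mark D: refs=null F D, marked=B D E J
Mark G: refs=H C, marked=B D E G J
Mark I: refs=I, marked=B D E G I J
Mark F: refs=D B, marked=B D E F G I J
Mark H: refs=D B null, marked=B D E F G H I J
Mark C: refs=J null E, marked=B C D E F G H I J
Unmarked (collected): A

Answer: B C D E F G H I J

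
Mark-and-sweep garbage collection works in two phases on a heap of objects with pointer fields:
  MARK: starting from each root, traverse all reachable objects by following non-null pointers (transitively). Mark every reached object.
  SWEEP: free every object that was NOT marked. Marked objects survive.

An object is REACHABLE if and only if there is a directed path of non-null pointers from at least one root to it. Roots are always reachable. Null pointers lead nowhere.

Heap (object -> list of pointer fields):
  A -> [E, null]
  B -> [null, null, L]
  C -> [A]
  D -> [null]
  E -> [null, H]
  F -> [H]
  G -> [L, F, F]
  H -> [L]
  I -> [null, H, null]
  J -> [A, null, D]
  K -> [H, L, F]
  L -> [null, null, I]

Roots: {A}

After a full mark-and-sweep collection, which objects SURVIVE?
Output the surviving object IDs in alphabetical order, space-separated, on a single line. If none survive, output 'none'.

Answer: A E H I L

Derivation:
Roots: A
Mark A: refs=E null, marked=A
Mark E: refs=null H, marked=A E
Mark H: refs=L, marked=A E H
Mark L: refs=null null I, marked=A E H L
Mark I: refs=null H null, marked=A E H I L
Unmarked (collected): B C D F G J K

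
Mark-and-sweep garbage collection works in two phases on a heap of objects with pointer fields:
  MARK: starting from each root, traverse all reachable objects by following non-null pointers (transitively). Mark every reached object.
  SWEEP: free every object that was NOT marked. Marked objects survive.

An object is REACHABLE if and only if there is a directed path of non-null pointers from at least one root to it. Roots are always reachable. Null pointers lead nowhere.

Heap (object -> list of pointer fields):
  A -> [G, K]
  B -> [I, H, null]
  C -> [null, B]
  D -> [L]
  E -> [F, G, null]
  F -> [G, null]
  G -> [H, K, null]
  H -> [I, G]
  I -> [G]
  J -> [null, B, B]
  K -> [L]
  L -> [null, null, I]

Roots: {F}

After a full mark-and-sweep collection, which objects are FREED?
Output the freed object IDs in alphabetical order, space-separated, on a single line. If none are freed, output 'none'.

Roots: F
Mark F: refs=G null, marked=F
Mark G: refs=H K null, marked=F G
Mark H: refs=I G, marked=F G H
Mark K: refs=L, marked=F G H K
Mark I: refs=G, marked=F G H I K
Mark L: refs=null null I, marked=F G H I K L
Unmarked (collected): A B C D E J

Answer: A B C D E J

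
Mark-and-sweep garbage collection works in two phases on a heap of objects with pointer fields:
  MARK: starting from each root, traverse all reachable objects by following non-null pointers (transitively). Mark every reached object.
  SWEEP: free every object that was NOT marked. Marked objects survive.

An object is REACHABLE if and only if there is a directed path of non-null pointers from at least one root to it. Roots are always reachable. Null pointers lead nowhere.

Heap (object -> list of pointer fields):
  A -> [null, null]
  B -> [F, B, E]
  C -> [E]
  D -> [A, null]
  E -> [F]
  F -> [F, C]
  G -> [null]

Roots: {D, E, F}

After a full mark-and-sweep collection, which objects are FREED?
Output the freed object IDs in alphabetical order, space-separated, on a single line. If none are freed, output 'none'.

Answer: B G

Derivation:
Roots: D E F
Mark D: refs=A null, marked=D
Mark E: refs=F, marked=D E
Mark F: refs=F C, marked=D E F
Mark A: refs=null null, marked=A D E F
Mark C: refs=E, marked=A C D E F
Unmarked (collected): B G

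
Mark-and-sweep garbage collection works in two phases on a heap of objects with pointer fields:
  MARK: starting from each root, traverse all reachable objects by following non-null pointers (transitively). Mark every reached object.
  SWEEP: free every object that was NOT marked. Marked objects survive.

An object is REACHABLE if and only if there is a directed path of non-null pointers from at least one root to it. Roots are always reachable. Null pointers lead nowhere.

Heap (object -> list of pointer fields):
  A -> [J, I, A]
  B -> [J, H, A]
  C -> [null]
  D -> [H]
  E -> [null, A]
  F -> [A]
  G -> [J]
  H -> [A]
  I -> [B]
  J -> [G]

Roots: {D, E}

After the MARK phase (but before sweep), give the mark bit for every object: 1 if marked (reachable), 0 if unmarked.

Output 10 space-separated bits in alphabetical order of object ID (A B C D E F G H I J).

Answer: 1 1 0 1 1 0 1 1 1 1

Derivation:
Roots: D E
Mark D: refs=H, marked=D
Mark E: refs=null A, marked=D E
Mark H: refs=A, marked=D E H
Mark A: refs=J I A, marked=A D E H
Mark J: refs=G, marked=A D E H J
Mark I: refs=B, marked=A D E H I J
Mark G: refs=J, marked=A D E G H I J
Mark B: refs=J H A, marked=A B D E G H I J
Unmarked (collected): C F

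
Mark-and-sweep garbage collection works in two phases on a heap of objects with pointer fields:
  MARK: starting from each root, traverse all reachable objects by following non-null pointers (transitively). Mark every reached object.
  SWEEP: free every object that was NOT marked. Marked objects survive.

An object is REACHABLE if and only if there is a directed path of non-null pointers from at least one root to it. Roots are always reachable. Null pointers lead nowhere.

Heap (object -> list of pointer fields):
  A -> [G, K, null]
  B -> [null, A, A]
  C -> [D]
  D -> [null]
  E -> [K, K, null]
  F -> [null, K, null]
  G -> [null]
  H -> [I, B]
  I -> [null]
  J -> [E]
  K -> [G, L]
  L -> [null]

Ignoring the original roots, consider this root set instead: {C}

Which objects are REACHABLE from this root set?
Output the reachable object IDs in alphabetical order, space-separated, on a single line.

Answer: C D

Derivation:
Roots: C
Mark C: refs=D, marked=C
Mark D: refs=null, marked=C D
Unmarked (collected): A B E F G H I J K L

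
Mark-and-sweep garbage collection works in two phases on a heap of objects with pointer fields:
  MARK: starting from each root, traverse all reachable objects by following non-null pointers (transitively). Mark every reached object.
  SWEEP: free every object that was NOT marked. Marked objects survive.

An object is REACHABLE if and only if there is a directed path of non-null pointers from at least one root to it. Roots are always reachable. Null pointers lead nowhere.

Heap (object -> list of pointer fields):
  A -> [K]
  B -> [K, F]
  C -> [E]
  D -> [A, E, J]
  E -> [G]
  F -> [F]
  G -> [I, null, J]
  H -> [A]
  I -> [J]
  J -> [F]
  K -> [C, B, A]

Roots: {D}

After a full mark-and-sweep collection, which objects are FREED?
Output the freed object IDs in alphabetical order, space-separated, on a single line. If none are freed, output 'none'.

Answer: H

Derivation:
Roots: D
Mark D: refs=A E J, marked=D
Mark A: refs=K, marked=A D
Mark E: refs=G, marked=A D E
Mark J: refs=F, marked=A D E J
Mark K: refs=C B A, marked=A D E J K
Mark G: refs=I null J, marked=A D E G J K
Mark F: refs=F, marked=A D E F G J K
Mark C: refs=E, marked=A C D E F G J K
Mark B: refs=K F, marked=A B C D E F G J K
Mark I: refs=J, marked=A B C D E F G I J K
Unmarked (collected): H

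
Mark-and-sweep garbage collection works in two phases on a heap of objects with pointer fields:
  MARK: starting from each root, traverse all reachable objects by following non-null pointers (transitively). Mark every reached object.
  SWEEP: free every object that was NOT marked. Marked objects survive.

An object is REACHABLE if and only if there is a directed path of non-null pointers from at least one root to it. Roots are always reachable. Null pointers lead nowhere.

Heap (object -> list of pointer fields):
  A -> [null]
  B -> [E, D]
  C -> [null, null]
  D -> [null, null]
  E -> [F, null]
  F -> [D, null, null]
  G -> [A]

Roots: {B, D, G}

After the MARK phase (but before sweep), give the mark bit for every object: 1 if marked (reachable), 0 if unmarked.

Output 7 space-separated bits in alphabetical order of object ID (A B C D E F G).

Answer: 1 1 0 1 1 1 1

Derivation:
Roots: B D G
Mark B: refs=E D, marked=B
Mark D: refs=null null, marked=B D
Mark G: refs=A, marked=B D G
Mark E: refs=F null, marked=B D E G
Mark A: refs=null, marked=A B D E G
Mark F: refs=D null null, marked=A B D E F G
Unmarked (collected): C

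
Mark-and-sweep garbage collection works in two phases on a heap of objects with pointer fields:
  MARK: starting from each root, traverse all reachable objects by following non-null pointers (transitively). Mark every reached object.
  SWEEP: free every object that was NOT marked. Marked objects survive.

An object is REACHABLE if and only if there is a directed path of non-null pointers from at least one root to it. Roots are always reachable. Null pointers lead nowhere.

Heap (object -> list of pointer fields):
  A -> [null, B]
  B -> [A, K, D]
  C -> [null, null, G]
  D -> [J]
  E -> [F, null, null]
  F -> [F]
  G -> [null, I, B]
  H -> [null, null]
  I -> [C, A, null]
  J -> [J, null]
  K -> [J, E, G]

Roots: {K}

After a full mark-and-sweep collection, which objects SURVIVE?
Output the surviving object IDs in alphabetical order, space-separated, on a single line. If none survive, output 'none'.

Answer: A B C D E F G I J K

Derivation:
Roots: K
Mark K: refs=J E G, marked=K
Mark J: refs=J null, marked=J K
Mark E: refs=F null null, marked=E J K
Mark G: refs=null I B, marked=E G J K
Mark F: refs=F, marked=E F G J K
Mark I: refs=C A null, marked=E F G I J K
Mark B: refs=A K D, marked=B E F G I J K
Mark C: refs=null null G, marked=B C E F G I J K
Mark A: refs=null B, marked=A B C E F G I J K
Mark D: refs=J, marked=A B C D E F G I J K
Unmarked (collected): H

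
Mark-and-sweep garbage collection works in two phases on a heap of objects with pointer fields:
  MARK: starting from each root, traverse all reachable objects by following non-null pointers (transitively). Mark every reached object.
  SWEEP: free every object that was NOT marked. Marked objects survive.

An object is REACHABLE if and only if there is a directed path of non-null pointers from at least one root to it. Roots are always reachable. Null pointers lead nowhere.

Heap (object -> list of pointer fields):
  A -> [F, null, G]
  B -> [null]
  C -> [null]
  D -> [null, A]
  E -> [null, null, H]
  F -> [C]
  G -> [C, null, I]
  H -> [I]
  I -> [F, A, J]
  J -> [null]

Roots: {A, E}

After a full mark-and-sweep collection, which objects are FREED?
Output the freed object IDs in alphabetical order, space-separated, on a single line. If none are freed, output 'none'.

Roots: A E
Mark A: refs=F null G, marked=A
Mark E: refs=null null H, marked=A E
Mark F: refs=C, marked=A E F
Mark G: refs=C null I, marked=A E F G
Mark H: refs=I, marked=A E F G H
Mark C: refs=null, marked=A C E F G H
Mark I: refs=F A J, marked=A C E F G H I
Mark J: refs=null, marked=A C E F G H I J
Unmarked (collected): B D

Answer: B D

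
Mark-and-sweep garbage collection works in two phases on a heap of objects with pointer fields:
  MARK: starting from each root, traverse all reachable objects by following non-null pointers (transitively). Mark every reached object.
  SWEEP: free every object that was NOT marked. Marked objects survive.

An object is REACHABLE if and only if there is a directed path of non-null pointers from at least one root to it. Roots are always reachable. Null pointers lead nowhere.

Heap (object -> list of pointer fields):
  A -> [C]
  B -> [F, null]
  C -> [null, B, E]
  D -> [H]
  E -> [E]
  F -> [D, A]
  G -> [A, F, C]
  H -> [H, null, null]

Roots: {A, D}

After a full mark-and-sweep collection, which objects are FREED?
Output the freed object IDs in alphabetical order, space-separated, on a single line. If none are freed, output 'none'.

Roots: A D
Mark A: refs=C, marked=A
Mark D: refs=H, marked=A D
Mark C: refs=null B E, marked=A C D
Mark H: refs=H null null, marked=A C D H
Mark B: refs=F null, marked=A B C D H
Mark E: refs=E, marked=A B C D E H
Mark F: refs=D A, marked=A B C D E F H
Unmarked (collected): G

Answer: G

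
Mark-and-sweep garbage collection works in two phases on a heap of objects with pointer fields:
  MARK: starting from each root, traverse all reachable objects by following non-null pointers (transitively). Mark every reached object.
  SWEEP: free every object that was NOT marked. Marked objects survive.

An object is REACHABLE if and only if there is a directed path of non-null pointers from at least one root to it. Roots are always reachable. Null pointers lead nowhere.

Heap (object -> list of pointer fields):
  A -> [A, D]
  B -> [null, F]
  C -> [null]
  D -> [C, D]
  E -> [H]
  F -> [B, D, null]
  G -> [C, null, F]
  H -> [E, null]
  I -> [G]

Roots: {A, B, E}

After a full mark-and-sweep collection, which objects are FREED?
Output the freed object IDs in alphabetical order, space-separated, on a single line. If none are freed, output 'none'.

Answer: G I

Derivation:
Roots: A B E
Mark A: refs=A D, marked=A
Mark B: refs=null F, marked=A B
Mark E: refs=H, marked=A B E
Mark D: refs=C D, marked=A B D E
Mark F: refs=B D null, marked=A B D E F
Mark H: refs=E null, marked=A B D E F H
Mark C: refs=null, marked=A B C D E F H
Unmarked (collected): G I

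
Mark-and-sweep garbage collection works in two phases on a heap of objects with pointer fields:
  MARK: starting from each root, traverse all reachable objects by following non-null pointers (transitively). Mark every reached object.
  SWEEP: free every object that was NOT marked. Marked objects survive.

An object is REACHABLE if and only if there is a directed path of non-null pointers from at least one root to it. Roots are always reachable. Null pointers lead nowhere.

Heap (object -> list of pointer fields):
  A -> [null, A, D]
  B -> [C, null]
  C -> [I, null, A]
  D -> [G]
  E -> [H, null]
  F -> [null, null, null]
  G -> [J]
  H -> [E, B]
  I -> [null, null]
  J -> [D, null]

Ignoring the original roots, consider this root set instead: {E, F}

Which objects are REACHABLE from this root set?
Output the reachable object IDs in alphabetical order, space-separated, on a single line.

Answer: A B C D E F G H I J

Derivation:
Roots: E F
Mark E: refs=H null, marked=E
Mark F: refs=null null null, marked=E F
Mark H: refs=E B, marked=E F H
Mark B: refs=C null, marked=B E F H
Mark C: refs=I null A, marked=B C E F H
Mark I: refs=null null, marked=B C E F H I
Mark A: refs=null A D, marked=A B C E F H I
Mark D: refs=G, marked=A B C D E F H I
Mark G: refs=J, marked=A B C D E F G H I
Mark J: refs=D null, marked=A B C D E F G H I J
Unmarked (collected): (none)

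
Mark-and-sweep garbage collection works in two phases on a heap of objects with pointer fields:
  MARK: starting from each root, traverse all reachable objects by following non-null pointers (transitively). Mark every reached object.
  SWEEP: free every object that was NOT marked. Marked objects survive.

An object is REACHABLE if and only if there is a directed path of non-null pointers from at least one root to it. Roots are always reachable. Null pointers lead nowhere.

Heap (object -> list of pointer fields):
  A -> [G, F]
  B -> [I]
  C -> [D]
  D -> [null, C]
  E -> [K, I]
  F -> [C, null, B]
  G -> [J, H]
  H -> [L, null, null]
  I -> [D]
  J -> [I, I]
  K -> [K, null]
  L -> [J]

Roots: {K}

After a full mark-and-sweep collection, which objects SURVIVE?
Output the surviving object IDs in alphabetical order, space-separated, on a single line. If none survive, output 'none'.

Answer: K

Derivation:
Roots: K
Mark K: refs=K null, marked=K
Unmarked (collected): A B C D E F G H I J L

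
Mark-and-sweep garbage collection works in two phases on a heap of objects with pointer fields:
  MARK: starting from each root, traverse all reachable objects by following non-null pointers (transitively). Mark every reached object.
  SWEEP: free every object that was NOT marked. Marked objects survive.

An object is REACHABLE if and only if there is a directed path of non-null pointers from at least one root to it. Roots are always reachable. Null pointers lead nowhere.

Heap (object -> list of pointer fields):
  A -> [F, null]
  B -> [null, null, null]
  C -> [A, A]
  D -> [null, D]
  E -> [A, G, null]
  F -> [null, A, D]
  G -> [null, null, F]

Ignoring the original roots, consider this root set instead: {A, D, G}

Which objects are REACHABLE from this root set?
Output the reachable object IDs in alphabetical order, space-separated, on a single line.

Answer: A D F G

Derivation:
Roots: A D G
Mark A: refs=F null, marked=A
Mark D: refs=null D, marked=A D
Mark G: refs=null null F, marked=A D G
Mark F: refs=null A D, marked=A D F G
Unmarked (collected): B C E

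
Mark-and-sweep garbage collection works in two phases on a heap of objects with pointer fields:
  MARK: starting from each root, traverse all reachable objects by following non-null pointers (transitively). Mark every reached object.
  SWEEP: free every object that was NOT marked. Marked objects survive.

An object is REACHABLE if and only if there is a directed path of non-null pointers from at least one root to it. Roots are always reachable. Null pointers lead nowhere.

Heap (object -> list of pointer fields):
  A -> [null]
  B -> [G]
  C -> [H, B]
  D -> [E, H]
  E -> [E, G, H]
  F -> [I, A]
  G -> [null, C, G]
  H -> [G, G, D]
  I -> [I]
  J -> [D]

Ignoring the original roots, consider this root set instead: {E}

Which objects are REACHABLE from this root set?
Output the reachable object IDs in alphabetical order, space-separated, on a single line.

Answer: B C D E G H

Derivation:
Roots: E
Mark E: refs=E G H, marked=E
Mark G: refs=null C G, marked=E G
Mark H: refs=G G D, marked=E G H
Mark C: refs=H B, marked=C E G H
Mark D: refs=E H, marked=C D E G H
Mark B: refs=G, marked=B C D E G H
Unmarked (collected): A F I J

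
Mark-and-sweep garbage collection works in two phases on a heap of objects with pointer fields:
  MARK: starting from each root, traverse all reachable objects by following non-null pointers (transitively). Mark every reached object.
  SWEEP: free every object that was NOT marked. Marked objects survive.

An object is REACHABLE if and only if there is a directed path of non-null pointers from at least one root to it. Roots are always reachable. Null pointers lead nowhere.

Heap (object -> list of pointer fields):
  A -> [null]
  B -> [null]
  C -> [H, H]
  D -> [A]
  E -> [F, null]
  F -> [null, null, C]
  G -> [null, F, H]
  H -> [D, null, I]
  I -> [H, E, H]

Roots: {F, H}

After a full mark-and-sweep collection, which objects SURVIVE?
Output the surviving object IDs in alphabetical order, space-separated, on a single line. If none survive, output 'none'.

Roots: F H
Mark F: refs=null null C, marked=F
Mark H: refs=D null I, marked=F H
Mark C: refs=H H, marked=C F H
Mark D: refs=A, marked=C D F H
Mark I: refs=H E H, marked=C D F H I
Mark A: refs=null, marked=A C D F H I
Mark E: refs=F null, marked=A C D E F H I
Unmarked (collected): B G

Answer: A C D E F H I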